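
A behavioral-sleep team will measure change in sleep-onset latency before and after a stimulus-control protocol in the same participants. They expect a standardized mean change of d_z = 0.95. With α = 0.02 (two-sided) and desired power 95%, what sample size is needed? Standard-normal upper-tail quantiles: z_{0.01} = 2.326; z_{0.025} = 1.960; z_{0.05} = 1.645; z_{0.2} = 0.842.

n = 18 pairs

For a paired (one-sample on differences) test: n = ((z_{α/2} + z_β) / d)².
z_{α/2} + z_β = 2.326 + 1.645 = 3.971.
n = (3.971 / 0.95)² = 4.180² = 17.47.
Round up.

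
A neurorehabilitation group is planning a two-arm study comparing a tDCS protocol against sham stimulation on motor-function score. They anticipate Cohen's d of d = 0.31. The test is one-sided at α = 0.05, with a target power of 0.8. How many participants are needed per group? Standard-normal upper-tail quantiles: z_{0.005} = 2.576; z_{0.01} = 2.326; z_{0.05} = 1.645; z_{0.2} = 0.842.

For two independent groups with equal n: n = 2·((z_{α} + z_β) / d)².
z_{α} + z_β = 1.645 + 0.842 = 2.487.
n = 2 × (2.487 / 0.31)² = 2 × 8.023² = 2 × 64.36 = 128.7.
Round up to the next whole participant.

n = 129 per group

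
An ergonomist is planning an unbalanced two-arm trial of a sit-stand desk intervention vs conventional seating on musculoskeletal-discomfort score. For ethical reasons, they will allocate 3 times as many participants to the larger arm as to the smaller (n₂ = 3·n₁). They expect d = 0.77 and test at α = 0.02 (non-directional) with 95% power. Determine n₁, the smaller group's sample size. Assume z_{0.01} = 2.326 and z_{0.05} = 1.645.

With allocation ratio k = n₂/n₁ = 3, Var(x̄₁−x̄₂) = σ²(1/n₁ + 1/(k·n₁)) = σ²·(k+1)/(k·n₁).
So n₁ = (1 + 1/k)·((z_{α/2} + z_β)/d)² = 1.333 × (3.971/0.77)².
n₁ = 1.333 × 26.60 = 35.5.
Round up: n₁ = 36, giving n₂ = 3 × 36 = 108.

n₁ = 36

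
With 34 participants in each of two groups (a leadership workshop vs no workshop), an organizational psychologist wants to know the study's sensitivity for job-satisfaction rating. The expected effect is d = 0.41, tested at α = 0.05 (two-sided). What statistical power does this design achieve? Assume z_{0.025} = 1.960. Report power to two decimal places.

For two equal groups, power = Φ(d·√(n/2) − z_{α/2}).
d·√(n/2) = 0.41 × √(34/2) = 0.41 × 4.123 = 1.690.
z_β = 1.690 − 1.960 = -0.270.
Power = Φ(-0.270) = 0.394.

power ≈ 0.39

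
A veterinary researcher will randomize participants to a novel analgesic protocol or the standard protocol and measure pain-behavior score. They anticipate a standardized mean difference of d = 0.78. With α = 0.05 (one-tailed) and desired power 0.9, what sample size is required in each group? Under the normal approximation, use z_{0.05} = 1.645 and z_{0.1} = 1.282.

For two independent groups with equal n: n = 2·((z_{α} + z_β) / d)².
z_{α} + z_β = 1.645 + 1.282 = 2.927.
n = 2 × (2.927 / 0.78)² = 2 × 3.753² = 2 × 14.08 = 28.2.
Round up to the next whole participant.

n = 29 per group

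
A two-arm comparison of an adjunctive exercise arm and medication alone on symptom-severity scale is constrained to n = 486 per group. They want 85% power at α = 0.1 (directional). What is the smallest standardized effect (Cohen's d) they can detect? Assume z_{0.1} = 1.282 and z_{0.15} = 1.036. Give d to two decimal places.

For two independent groups of n = 486 each: d_min = (z_{α} + z_β)·√(2/n).
z-sum = 1.282 + 1.036 = 2.318.
d_min = 2.318 × √(2/486) = 2.318 × 0.0642 = 0.149.

d_min ≈ 0.15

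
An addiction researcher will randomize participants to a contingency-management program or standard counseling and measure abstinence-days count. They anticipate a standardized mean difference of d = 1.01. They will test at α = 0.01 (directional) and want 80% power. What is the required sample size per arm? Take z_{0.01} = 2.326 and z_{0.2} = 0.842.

For two independent groups with equal n: n = 2·((z_{α} + z_β) / d)².
z_{α} + z_β = 2.326 + 0.842 = 3.168.
n = 2 × (3.168 / 1.01)² = 2 × 3.137² = 2 × 9.84 = 19.7.
Round up to the next whole participant.

n = 20 per group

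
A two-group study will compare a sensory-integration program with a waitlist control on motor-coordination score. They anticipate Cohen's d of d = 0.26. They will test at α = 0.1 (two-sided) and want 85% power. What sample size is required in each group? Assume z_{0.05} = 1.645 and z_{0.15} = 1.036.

n = 213 per group

For two independent groups with equal n: n = 2·((z_{α/2} + z_β) / d)².
z_{α/2} + z_β = 1.645 + 1.036 = 2.681.
n = 2 × (2.681 / 0.26)² = 2 × 10.312² = 2 × 106.33 = 212.7.
Round up to the next whole participant.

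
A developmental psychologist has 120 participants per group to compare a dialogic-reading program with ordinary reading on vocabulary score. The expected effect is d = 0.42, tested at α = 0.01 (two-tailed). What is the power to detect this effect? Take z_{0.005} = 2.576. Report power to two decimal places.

For two equal groups, power = Φ(d·√(n/2) − z_{α/2}).
d·√(n/2) = 0.42 × √(120/2) = 0.42 × 7.746 = 3.253.
z_β = 3.253 − 2.576 = 0.677.
Power = Φ(0.677) = 0.751.

power ≈ 0.75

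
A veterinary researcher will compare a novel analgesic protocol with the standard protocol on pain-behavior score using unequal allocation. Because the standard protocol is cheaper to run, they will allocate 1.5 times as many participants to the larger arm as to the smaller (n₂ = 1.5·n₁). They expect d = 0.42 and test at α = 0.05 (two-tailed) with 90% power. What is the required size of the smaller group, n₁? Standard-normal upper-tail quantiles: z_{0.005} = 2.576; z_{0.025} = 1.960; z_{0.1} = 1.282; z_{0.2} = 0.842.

n₁ = 100

With allocation ratio k = n₂/n₁ = 1.5, Var(x̄₁−x̄₂) = σ²(1/n₁ + 1/(k·n₁)) = σ²·(k+1)/(k·n₁).
So n₁ = (1 + 1/k)·((z_{α/2} + z_β)/d)² = 1.667 × (3.242/0.42)².
n₁ = 1.667 × 59.58 = 99.3.
Round up: n₁ = 100, giving n₂ = 1.5 × 100 = 150.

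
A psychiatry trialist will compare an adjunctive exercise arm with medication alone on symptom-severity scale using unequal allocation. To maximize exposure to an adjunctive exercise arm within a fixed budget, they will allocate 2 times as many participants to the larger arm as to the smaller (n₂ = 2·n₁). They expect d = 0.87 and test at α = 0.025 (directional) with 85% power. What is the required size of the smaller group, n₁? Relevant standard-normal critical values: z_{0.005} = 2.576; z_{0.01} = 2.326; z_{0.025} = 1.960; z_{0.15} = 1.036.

With allocation ratio k = n₂/n₁ = 2, Var(x̄₁−x̄₂) = σ²(1/n₁ + 1/(k·n₁)) = σ²·(k+1)/(k·n₁).
So n₁ = (1 + 1/k)·((z_{α} + z_β)/d)² = 1.500 × (2.996/0.87)².
n₁ = 1.500 × 11.86 = 17.8.
Round up: n₁ = 18, giving n₂ = 2 × 18 = 36.

n₁ = 18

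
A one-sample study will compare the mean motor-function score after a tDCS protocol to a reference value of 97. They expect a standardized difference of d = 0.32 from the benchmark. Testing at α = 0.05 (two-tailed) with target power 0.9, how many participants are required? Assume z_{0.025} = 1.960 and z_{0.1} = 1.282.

For a one-sample test: n = ((z_{α/2} + z_β) / d)².
z_{α/2} + z_β = 1.960 + 1.282 = 3.242.
n = (3.242 / 0.32)² = 10.131² = 102.64.
Round up.

n = 103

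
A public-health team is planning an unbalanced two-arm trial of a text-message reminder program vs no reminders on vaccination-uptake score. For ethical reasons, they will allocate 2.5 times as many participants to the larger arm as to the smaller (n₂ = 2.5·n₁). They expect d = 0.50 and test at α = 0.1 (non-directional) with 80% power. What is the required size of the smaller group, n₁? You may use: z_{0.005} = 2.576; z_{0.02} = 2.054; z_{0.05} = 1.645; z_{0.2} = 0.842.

n₁ = 35

With allocation ratio k = n₂/n₁ = 2.5, Var(x̄₁−x̄₂) = σ²(1/n₁ + 1/(k·n₁)) = σ²·(k+1)/(k·n₁).
So n₁ = (1 + 1/k)·((z_{α/2} + z_β)/d)² = 1.400 × (2.487/0.50)².
n₁ = 1.400 × 24.74 = 34.6.
Round up: n₁ = 35, giving n₂ = ⌈2.5 × 35⌉ = ⌈87.5⌉ = 88.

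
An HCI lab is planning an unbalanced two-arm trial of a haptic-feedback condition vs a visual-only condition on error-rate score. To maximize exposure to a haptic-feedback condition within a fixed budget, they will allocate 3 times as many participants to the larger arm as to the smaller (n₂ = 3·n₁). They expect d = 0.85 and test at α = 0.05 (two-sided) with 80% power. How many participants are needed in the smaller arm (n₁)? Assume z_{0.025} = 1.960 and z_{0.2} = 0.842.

With allocation ratio k = n₂/n₁ = 3, Var(x̄₁−x̄₂) = σ²(1/n₁ + 1/(k·n₁)) = σ²·(k+1)/(k·n₁).
So n₁ = (1 + 1/k)·((z_{α/2} + z_β)/d)² = 1.333 × (2.802/0.85)².
n₁ = 1.333 × 10.87 = 14.5.
Round up: n₁ = 15, giving n₂ = 3 × 15 = 45.

n₁ = 15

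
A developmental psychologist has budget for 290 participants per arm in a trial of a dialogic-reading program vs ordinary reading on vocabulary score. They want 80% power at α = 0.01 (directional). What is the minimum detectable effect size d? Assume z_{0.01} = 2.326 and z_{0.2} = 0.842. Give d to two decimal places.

d_min ≈ 0.26

For two independent groups of n = 290 each: d_min = (z_{α} + z_β)·√(2/n).
z-sum = 2.326 + 0.842 = 3.168.
d_min = 3.168 × √(2/290) = 3.168 × 0.0830 = 0.263.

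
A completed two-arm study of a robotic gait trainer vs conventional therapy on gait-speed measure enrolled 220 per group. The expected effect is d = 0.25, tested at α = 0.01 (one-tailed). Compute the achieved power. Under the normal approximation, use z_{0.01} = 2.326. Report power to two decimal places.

For two equal groups, power = Φ(d·√(n/2) − z_{α}).
d·√(n/2) = 0.25 × √(220/2) = 0.25 × 10.488 = 2.622.
z_β = 2.622 − 2.326 = 0.296.
Power = Φ(0.296) = 0.616.

power ≈ 0.62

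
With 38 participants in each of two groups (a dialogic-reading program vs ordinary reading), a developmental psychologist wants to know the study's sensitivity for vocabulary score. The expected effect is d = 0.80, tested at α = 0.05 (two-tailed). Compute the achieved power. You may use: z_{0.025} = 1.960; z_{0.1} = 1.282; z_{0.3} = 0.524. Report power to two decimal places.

power ≈ 0.94

For two equal groups, power = Φ(d·√(n/2) − z_{α/2}).
d·√(n/2) = 0.80 × √(38/2) = 0.80 × 4.359 = 3.487.
z_β = 3.487 − 1.960 = 1.527.
Power = Φ(1.527) = 0.937.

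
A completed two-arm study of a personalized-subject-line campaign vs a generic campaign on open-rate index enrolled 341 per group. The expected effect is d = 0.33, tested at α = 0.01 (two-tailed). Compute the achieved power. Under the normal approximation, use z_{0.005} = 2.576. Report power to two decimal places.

power ≈ 0.96

For two equal groups, power = Φ(d·√(n/2) − z_{α/2}).
d·√(n/2) = 0.33 × √(341/2) = 0.33 × 13.058 = 4.309.
z_β = 4.309 − 2.576 = 1.733.
Power = Φ(1.733) = 0.958.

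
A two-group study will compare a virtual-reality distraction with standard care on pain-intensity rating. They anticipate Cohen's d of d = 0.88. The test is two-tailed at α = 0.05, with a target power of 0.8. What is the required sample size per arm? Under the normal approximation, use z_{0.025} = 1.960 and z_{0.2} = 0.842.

n = 21 per group

For two independent groups with equal n: n = 2·((z_{α/2} + z_β) / d)².
z_{α/2} + z_β = 1.960 + 0.842 = 2.802.
n = 2 × (2.802 / 0.88)² = 2 × 3.184² = 2 × 10.14 = 20.3.
Round up to the next whole participant.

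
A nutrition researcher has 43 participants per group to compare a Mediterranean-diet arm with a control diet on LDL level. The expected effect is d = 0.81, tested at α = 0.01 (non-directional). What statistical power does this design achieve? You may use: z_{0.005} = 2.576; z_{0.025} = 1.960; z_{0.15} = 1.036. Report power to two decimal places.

For two equal groups, power = Φ(d·√(n/2) − z_{α/2}).
d·√(n/2) = 0.81 × √(43/2) = 0.81 × 4.637 = 3.756.
z_β = 3.756 − 2.576 = 1.180.
Power = Φ(1.180) = 0.881.

power ≈ 0.88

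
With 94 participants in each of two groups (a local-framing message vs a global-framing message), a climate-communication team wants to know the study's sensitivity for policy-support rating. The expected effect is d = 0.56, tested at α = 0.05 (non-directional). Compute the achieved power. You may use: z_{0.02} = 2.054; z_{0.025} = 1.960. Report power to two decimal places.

power ≈ 0.97

For two equal groups, power = Φ(d·√(n/2) − z_{α/2}).
d·√(n/2) = 0.56 × √(94/2) = 0.56 × 6.856 = 3.839.
z_β = 3.839 − 1.960 = 1.879.
Power = Φ(1.879) = 0.970.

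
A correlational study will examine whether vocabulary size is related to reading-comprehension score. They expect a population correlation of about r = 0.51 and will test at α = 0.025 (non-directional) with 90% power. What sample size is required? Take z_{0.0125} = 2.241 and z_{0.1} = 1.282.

n = 43

Fisher's z: C = ½·ln((1+r)/(1−r)) = ½·ln(3.0816) = 0.5627.
n = ((z_{α/2} + z_β)/C)² + 3.
(2.241 + 1.282) / 0.5627 = 3.523 / 0.5627 = 6.261.
n = 6.261² + 3 = 39.20 + 3 = 42.2.
Round up.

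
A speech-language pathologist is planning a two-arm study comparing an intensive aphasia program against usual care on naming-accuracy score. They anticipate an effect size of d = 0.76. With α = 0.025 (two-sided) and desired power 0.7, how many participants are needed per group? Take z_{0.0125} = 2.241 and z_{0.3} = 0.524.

For two independent groups with equal n: n = 2·((z_{α/2} + z_β) / d)².
z_{α/2} + z_β = 2.241 + 0.524 = 2.765.
n = 2 × (2.765 / 0.76)² = 2 × 3.638² = 2 × 13.24 = 26.5.
Round up to the next whole participant.

n = 27 per group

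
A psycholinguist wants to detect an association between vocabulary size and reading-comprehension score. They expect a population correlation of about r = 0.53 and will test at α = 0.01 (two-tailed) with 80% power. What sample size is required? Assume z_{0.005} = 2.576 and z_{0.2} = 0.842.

n = 37

Fisher's z: C = ½·ln((1+r)/(1−r)) = ½·ln(3.2553) = 0.5901.
n = ((z_{α/2} + z_β)/C)² + 3.
(2.576 + 0.842) / 0.5901 = 3.418 / 0.5901 = 5.792.
n = 5.792² + 3 = 33.55 + 3 = 36.6.
Round up.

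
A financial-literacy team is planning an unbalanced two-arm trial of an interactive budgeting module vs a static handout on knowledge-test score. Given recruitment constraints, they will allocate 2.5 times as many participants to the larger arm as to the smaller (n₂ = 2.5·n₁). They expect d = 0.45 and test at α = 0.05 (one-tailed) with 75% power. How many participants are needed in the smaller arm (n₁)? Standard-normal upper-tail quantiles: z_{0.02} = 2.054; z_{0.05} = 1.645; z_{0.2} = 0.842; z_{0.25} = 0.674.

n₁ = 38

With allocation ratio k = n₂/n₁ = 2.5, Var(x̄₁−x̄₂) = σ²(1/n₁ + 1/(k·n₁)) = σ²·(k+1)/(k·n₁).
So n₁ = (1 + 1/k)·((z_{α} + z_β)/d)² = 1.400 × (2.319/0.45)².
n₁ = 1.400 × 26.56 = 37.2.
Round up: n₁ = 38, giving n₂ = 2.5 × 38 = 95.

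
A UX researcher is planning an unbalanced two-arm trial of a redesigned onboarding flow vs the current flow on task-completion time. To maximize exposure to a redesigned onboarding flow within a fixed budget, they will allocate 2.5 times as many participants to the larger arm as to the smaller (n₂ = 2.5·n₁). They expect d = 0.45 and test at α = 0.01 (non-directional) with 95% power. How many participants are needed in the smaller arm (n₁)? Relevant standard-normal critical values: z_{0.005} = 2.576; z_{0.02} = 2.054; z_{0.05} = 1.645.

n₁ = 124

With allocation ratio k = n₂/n₁ = 2.5, Var(x̄₁−x̄₂) = σ²(1/n₁ + 1/(k·n₁)) = σ²·(k+1)/(k·n₁).
So n₁ = (1 + 1/k)·((z_{α/2} + z_β)/d)² = 1.400 × (4.221/0.45)².
n₁ = 1.400 × 87.98 = 123.2.
Round up: n₁ = 124, giving n₂ = 2.5 × 124 = 310.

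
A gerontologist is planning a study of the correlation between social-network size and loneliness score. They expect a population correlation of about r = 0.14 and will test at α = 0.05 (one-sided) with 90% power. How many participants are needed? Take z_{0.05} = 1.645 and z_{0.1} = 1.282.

n = 435

Fisher's z: C = ½·ln((1+r)/(1−r)) = ½·ln(1.3256) = 0.1409.
n = ((z_{α} + z_β)/C)² + 3.
(1.645 + 1.282) / 0.1409 = 2.927 / 0.1409 = 20.774.
n = 20.774² + 3 = 431.54 + 3 = 434.5.
Round up.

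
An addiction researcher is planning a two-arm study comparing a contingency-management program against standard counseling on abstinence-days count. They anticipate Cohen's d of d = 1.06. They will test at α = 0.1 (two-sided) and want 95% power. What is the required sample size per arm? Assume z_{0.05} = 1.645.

n = 20 per group

For two independent groups with equal n: n = 2·((z_{α/2} + z_β) / d)².
z_{α/2} + z_β = 1.645 + 1.645 = 3.290.
n = 2 × (3.290 / 1.06)² = 2 × 3.104² = 2 × 9.63 = 19.3.
Round up to the next whole participant.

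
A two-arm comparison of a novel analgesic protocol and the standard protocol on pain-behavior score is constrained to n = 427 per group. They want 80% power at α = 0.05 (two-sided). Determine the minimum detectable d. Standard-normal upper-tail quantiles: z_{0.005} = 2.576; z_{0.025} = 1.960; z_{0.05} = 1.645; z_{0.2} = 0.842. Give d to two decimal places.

d_min ≈ 0.19

For two independent groups of n = 427 each: d_min = (z_{α/2} + z_β)·√(2/n).
z-sum = 1.960 + 0.842 = 2.802.
d_min = 2.802 × √(2/427) = 2.802 × 0.0684 = 0.192.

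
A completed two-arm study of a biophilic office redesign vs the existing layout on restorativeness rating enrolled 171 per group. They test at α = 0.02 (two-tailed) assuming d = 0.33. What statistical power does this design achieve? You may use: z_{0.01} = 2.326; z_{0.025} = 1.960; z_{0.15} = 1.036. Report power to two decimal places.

For two equal groups, power = Φ(d·√(n/2) − z_{α/2}).
d·√(n/2) = 0.33 × √(171/2) = 0.33 × 9.247 = 3.051.
z_β = 3.051 − 2.326 = 0.725.
Power = Φ(0.725) = 0.766.

power ≈ 0.77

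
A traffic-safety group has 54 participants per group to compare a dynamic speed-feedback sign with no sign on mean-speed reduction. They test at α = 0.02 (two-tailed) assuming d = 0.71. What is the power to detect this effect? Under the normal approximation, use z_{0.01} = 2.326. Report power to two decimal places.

power ≈ 0.91

For two equal groups, power = Φ(d·√(n/2) − z_{α/2}).
d·√(n/2) = 0.71 × √(54/2) = 0.71 × 5.196 = 3.689.
z_β = 3.689 − 2.326 = 1.363.
Power = Φ(1.363) = 0.914.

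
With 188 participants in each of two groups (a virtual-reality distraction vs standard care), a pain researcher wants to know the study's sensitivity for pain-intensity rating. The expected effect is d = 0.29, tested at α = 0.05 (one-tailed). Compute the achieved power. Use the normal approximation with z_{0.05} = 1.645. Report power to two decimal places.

power ≈ 0.88

For two equal groups, power = Φ(d·√(n/2) − z_{α}).
d·√(n/2) = 0.29 × √(188/2) = 0.29 × 9.695 = 2.812.
z_β = 2.812 − 1.645 = 1.167.
Power = Φ(1.167) = 0.878.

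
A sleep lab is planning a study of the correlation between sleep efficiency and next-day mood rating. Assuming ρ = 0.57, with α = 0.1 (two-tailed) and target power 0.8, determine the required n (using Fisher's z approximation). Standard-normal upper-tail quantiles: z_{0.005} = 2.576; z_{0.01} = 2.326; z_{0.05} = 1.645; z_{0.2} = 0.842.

n = 18

Fisher's z: C = ½·ln((1+r)/(1−r)) = ½·ln(3.6512) = 0.6475.
n = ((z_{α/2} + z_β)/C)² + 3.
(1.645 + 0.842) / 0.6475 = 2.487 / 0.6475 = 3.841.
n = 3.841² + 3 = 14.75 + 3 = 17.8.
Round up.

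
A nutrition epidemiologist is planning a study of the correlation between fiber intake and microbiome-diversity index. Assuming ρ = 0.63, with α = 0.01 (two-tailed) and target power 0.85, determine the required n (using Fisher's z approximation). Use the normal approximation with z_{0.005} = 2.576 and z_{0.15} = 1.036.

Fisher's z: C = ½·ln((1+r)/(1−r)) = ½·ln(4.4054) = 0.7414.
n = ((z_{α/2} + z_β)/C)² + 3.
(2.576 + 1.036) / 0.7414 = 3.612 / 0.7414 = 4.872.
n = 4.872² + 3 = 23.74 + 3 = 26.7.
Round up.

n = 27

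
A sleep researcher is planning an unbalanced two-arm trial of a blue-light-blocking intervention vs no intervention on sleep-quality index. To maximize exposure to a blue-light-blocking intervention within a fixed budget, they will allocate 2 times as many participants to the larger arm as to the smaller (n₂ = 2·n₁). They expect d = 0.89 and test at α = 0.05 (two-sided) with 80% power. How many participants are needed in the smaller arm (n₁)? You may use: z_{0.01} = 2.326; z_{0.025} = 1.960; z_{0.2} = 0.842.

With allocation ratio k = n₂/n₁ = 2, Var(x̄₁−x̄₂) = σ²(1/n₁ + 1/(k·n₁)) = σ²·(k+1)/(k·n₁).
So n₁ = (1 + 1/k)·((z_{α/2} + z_β)/d)² = 1.500 × (2.802/0.89)².
n₁ = 1.500 × 9.91 = 14.9.
Round up: n₁ = 15, giving n₂ = 2 × 15 = 30.

n₁ = 15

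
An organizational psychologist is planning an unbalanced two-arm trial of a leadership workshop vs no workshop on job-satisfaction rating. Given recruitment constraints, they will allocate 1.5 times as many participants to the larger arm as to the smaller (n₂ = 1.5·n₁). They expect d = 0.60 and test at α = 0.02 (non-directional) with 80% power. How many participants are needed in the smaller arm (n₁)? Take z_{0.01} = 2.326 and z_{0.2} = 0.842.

n₁ = 47

With allocation ratio k = n₂/n₁ = 1.5, Var(x̄₁−x̄₂) = σ²(1/n₁ + 1/(k·n₁)) = σ²·(k+1)/(k·n₁).
So n₁ = (1 + 1/k)·((z_{α/2} + z_β)/d)² = 1.667 × (3.168/0.60)².
n₁ = 1.667 × 27.88 = 46.5.
Round up: n₁ = 47, giving n₂ = ⌈1.5 × 47⌉ = ⌈70.5⌉ = 71.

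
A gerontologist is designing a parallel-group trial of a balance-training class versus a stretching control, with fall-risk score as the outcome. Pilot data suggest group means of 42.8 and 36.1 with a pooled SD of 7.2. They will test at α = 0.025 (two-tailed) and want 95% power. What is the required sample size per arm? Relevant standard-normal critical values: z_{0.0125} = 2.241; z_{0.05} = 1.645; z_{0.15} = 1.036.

n = 35 per group

Cohen's d = |M₁ − M₂| / SD_pooled = |42.8 − 36.1| / 7.2 = 6.7 / 7.2 = 0.931.
For two independent groups with equal n: n = 2·((z_{α/2} + z_β) / d)².
z_{α/2} + z_β = 2.241 + 1.645 = 3.886.
n = 2 × (3.886 / 0.931)² = 2 × 4.174² = 2 × 17.42 = 34.8.
Round up to the next whole participant.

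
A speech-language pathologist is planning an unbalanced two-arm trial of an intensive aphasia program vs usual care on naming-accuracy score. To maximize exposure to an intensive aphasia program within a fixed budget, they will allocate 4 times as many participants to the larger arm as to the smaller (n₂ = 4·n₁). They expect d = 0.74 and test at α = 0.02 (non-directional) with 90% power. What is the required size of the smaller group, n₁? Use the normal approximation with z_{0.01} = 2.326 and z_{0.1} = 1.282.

n₁ = 30

With allocation ratio k = n₂/n₁ = 4, Var(x̄₁−x̄₂) = σ²(1/n₁ + 1/(k·n₁)) = σ²·(k+1)/(k·n₁).
So n₁ = (1 + 1/k)·((z_{α/2} + z_β)/d)² = 1.250 × (3.608/0.74)².
n₁ = 1.250 × 23.77 = 29.7.
Round up: n₁ = 30, giving n₂ = 4 × 30 = 120.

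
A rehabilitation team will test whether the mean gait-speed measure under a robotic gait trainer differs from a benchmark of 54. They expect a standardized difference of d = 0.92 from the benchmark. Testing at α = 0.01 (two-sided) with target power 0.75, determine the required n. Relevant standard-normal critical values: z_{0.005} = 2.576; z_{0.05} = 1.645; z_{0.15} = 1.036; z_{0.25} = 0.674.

n = 13

For a one-sample test: n = ((z_{α/2} + z_β) / d)².
z_{α/2} + z_β = 2.576 + 0.674 = 3.250.
n = (3.250 / 0.92)² = 3.533² = 12.48.
Round up.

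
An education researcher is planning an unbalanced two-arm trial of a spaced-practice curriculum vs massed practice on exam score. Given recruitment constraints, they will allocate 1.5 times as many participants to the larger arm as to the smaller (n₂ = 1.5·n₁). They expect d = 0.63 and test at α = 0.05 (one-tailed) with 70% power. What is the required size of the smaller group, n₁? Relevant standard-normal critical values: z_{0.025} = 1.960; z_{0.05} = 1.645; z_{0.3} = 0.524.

With allocation ratio k = n₂/n₁ = 1.5, Var(x̄₁−x̄₂) = σ²(1/n₁ + 1/(k·n₁)) = σ²·(k+1)/(k·n₁).
So n₁ = (1 + 1/k)·((z_{α} + z_β)/d)² = 1.667 × (2.169/0.63)².
n₁ = 1.667 × 11.85 = 19.8.
Round up: n₁ = 20, giving n₂ = 1.5 × 20 = 30.

n₁ = 20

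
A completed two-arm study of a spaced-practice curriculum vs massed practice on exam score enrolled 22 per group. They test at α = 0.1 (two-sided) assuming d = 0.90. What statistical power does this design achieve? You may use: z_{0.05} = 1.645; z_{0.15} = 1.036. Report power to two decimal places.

For two equal groups, power = Φ(d·√(n/2) − z_{α/2}).
d·√(n/2) = 0.90 × √(22/2) = 0.90 × 3.317 = 2.985.
z_β = 2.985 − 1.645 = 1.340.
Power = Φ(1.340) = 0.910.

power ≈ 0.91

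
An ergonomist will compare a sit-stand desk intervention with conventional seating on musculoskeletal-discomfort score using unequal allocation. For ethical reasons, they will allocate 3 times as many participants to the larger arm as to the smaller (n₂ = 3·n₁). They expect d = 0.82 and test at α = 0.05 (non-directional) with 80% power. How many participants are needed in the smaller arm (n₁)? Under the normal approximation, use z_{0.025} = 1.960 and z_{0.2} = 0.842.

n₁ = 16

With allocation ratio k = n₂/n₁ = 3, Var(x̄₁−x̄₂) = σ²(1/n₁ + 1/(k·n₁)) = σ²·(k+1)/(k·n₁).
So n₁ = (1 + 1/k)·((z_{α/2} + z_β)/d)² = 1.333 × (2.802/0.82)².
n₁ = 1.333 × 11.68 = 15.6.
Round up: n₁ = 16, giving n₂ = 3 × 16 = 48.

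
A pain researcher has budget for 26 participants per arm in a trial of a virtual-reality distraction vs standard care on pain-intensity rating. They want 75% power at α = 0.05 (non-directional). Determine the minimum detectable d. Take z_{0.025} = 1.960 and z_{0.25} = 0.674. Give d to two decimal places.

For two independent groups of n = 26 each: d_min = (z_{α/2} + z_β)·√(2/n).
z-sum = 1.960 + 0.674 = 2.634.
d_min = 2.634 × √(2/26) = 2.634 × 0.2774 = 0.731.

d_min ≈ 0.73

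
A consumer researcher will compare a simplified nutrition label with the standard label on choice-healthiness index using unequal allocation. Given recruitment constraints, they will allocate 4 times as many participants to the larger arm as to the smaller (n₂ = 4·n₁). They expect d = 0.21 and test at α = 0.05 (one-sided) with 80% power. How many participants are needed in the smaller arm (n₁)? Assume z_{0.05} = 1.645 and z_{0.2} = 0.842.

With allocation ratio k = n₂/n₁ = 4, Var(x̄₁−x̄₂) = σ²(1/n₁ + 1/(k·n₁)) = σ²·(k+1)/(k·n₁).
So n₁ = (1 + 1/k)·((z_{α} + z_β)/d)² = 1.250 × (2.487/0.21)².
n₁ = 1.250 × 140.25 = 175.3.
Round up: n₁ = 176, giving n₂ = 4 × 176 = 704.

n₁ = 176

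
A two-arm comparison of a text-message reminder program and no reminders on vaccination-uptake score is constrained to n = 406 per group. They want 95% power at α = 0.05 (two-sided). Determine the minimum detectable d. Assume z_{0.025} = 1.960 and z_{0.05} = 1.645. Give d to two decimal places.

For two independent groups of n = 406 each: d_min = (z_{α/2} + z_β)·√(2/n).
z-sum = 1.960 + 1.645 = 3.605.
d_min = 3.605 × √(2/406) = 3.605 × 0.0702 = 0.253.

d_min ≈ 0.25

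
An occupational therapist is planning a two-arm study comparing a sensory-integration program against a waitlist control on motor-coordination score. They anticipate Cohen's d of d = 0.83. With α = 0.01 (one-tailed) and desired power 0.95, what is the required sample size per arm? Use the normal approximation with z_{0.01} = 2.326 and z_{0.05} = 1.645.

n = 46 per group

For two independent groups with equal n: n = 2·((z_{α} + z_β) / d)².
z_{α} + z_β = 2.326 + 1.645 = 3.971.
n = 2 × (3.971 / 0.83)² = 2 × 4.784² = 2 × 22.89 = 45.8.
Round up to the next whole participant.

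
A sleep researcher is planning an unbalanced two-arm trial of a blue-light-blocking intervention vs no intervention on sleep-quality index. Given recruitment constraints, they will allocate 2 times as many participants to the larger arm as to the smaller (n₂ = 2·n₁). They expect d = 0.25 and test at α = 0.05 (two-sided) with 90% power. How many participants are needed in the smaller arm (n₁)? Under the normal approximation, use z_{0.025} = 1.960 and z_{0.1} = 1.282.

n₁ = 253

With allocation ratio k = n₂/n₁ = 2, Var(x̄₁−x̄₂) = σ²(1/n₁ + 1/(k·n₁)) = σ²·(k+1)/(k·n₁).
So n₁ = (1 + 1/k)·((z_{α/2} + z_β)/d)² = 1.500 × (3.242/0.25)².
n₁ = 1.500 × 168.17 = 252.3.
Round up: n₁ = 253, giving n₂ = 2 × 253 = 506.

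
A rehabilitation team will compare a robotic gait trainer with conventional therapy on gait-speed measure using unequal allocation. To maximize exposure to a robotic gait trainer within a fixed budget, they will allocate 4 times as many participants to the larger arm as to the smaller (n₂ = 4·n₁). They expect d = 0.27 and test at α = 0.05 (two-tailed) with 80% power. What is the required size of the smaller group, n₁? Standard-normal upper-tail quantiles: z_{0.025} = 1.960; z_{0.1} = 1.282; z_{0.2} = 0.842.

n₁ = 135

With allocation ratio k = n₂/n₁ = 4, Var(x̄₁−x̄₂) = σ²(1/n₁ + 1/(k·n₁)) = σ²·(k+1)/(k·n₁).
So n₁ = (1 + 1/k)·((z_{α/2} + z_β)/d)² = 1.250 × (2.802/0.27)².
n₁ = 1.250 × 107.70 = 134.6.
Round up: n₁ = 135, giving n₂ = 4 × 135 = 540.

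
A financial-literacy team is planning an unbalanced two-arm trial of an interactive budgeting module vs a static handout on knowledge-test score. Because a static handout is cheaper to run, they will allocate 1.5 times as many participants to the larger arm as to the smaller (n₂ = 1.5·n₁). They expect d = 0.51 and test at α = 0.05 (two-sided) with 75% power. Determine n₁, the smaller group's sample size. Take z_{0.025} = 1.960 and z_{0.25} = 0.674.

n₁ = 45

With allocation ratio k = n₂/n₁ = 1.5, Var(x̄₁−x̄₂) = σ²(1/n₁ + 1/(k·n₁)) = σ²·(k+1)/(k·n₁).
So n₁ = (1 + 1/k)·((z_{α/2} + z_β)/d)² = 1.667 × (2.634/0.51)².
n₁ = 1.667 × 26.67 = 44.5.
Round up: n₁ = 45, giving n₂ = ⌈1.5 × 45⌉ = ⌈67.5⌉ = 68.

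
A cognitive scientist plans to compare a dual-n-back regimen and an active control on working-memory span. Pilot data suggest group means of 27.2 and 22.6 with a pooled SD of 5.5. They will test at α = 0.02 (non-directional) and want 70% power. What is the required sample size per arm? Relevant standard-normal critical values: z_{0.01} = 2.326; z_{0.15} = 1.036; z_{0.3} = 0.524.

Cohen's d = |M₁ − M₂| / SD_pooled = |27.2 − 22.6| / 5.5 = 4.6 / 5.5 = 0.836.
For two independent groups with equal n: n = 2·((z_{α/2} + z_β) / d)².
z_{α/2} + z_β = 2.326 + 0.524 = 2.850.
n = 2 × (2.850 / 0.836)² = 2 × 3.409² = 2 × 11.62 = 23.2.
Round up to the next whole participant.

n = 24 per group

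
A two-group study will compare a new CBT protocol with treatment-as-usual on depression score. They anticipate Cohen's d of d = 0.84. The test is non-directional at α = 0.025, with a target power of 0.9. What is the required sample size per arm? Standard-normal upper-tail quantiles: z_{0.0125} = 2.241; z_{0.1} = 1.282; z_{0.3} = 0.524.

n = 36 per group

For two independent groups with equal n: n = 2·((z_{α/2} + z_β) / d)².
z_{α/2} + z_β = 2.241 + 1.282 = 3.523.
n = 2 × (3.523 / 0.84)² = 2 × 4.194² = 2 × 17.59 = 35.2.
Round up to the next whole participant.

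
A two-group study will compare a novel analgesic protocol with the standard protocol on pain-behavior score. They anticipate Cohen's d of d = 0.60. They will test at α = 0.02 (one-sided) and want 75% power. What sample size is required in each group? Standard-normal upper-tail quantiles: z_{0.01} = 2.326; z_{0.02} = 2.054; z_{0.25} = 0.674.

For two independent groups with equal n: n = 2·((z_{α} + z_β) / d)².
z_{α} + z_β = 2.054 + 0.674 = 2.728.
n = 2 × (2.728 / 0.60)² = 2 × 4.547² = 2 × 20.67 = 41.3.
Round up to the next whole participant.

n = 42 per group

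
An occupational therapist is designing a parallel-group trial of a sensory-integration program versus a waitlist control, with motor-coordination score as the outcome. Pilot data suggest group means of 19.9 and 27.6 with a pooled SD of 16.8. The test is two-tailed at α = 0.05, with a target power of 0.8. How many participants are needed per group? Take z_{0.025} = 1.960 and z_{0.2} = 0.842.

n = 75 per group

Cohen's d = |M₁ − M₂| / SD_pooled = |19.9 − 27.6| / 16.8 = 7.7 / 16.8 = 0.458.
For two independent groups with equal n: n = 2·((z_{α/2} + z_β) / d)².
z_{α/2} + z_β = 1.960 + 0.842 = 2.802.
n = 2 × (2.802 / 0.458)² = 2 × 6.118² = 2 × 37.43 = 74.9.
Round up to the next whole participant.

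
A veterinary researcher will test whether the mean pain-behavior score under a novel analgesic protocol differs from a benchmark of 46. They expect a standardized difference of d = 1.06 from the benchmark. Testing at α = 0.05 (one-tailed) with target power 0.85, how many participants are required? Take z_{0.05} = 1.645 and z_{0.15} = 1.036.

n = 7

For a one-sample test: n = ((z_{α} + z_β) / d)².
z_{α} + z_β = 1.645 + 1.036 = 2.681.
n = (2.681 / 1.06)² = 2.529² = 6.40.
Round up.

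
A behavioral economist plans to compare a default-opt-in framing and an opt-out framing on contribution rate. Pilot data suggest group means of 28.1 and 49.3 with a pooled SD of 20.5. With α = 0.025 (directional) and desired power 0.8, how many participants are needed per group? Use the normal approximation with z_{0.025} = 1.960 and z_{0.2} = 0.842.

n = 15 per group

Cohen's d = |M₁ − M₂| / SD_pooled = |28.1 − 49.3| / 20.5 = 21.2 / 20.5 = 1.034.
For two independent groups with equal n: n = 2·((z_{α} + z_β) / d)².
z_{α} + z_β = 1.960 + 0.842 = 2.802.
n = 2 × (2.802 / 1.034)² = 2 × 2.710² = 2 × 7.34 = 14.7.
Round up to the next whole participant.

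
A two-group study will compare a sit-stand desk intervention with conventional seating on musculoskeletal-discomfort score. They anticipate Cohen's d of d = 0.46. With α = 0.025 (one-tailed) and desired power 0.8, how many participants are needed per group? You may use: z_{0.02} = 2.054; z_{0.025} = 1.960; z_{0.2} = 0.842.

n = 75 per group

For two independent groups with equal n: n = 2·((z_{α} + z_β) / d)².
z_{α} + z_β = 1.960 + 0.842 = 2.802.
n = 2 × (2.802 / 0.46)² = 2 × 6.091² = 2 × 37.10 = 74.2.
Round up to the next whole participant.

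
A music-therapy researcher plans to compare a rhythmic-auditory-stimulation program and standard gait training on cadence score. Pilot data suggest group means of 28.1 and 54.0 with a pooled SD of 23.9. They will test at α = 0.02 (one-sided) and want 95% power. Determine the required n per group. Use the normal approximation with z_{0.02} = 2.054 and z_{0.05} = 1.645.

Cohen's d = |M₁ − M₂| / SD_pooled = |28.1 − 54.0| / 23.9 = 25.9 / 23.9 = 1.084.
For two independent groups with equal n: n = 2·((z_{α} + z_β) / d)².
z_{α} + z_β = 2.054 + 1.645 = 3.699.
n = 2 × (3.699 / 1.084)² = 2 × 3.412² = 2 × 11.64 = 23.3.
Round up to the next whole participant.

n = 24 per group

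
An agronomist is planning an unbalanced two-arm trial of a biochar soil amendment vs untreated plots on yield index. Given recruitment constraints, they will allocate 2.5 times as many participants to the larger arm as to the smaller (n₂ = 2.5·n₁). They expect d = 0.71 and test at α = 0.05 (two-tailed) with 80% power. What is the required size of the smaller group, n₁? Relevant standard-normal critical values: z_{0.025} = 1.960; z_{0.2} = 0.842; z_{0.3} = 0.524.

n₁ = 22

With allocation ratio k = n₂/n₁ = 2.5, Var(x̄₁−x̄₂) = σ²(1/n₁ + 1/(k·n₁)) = σ²·(k+1)/(k·n₁).
So n₁ = (1 + 1/k)·((z_{α/2} + z_β)/d)² = 1.400 × (2.802/0.71)².
n₁ = 1.400 × 15.57 = 21.8.
Round up: n₁ = 22, giving n₂ = 2.5 × 22 = 55.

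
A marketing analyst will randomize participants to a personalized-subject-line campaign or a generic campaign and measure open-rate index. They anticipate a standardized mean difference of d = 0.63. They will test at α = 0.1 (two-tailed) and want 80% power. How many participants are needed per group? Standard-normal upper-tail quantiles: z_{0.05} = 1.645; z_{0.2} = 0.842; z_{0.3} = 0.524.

n = 32 per group

For two independent groups with equal n: n = 2·((z_{α/2} + z_β) / d)².
z_{α/2} + z_β = 1.645 + 0.842 = 2.487.
n = 2 × (2.487 / 0.63)² = 2 × 3.948² = 2 × 15.58 = 31.2.
Round up to the next whole participant.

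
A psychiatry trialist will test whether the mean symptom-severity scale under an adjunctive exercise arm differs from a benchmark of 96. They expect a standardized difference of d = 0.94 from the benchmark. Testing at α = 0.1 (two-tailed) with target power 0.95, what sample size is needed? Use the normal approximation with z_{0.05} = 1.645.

For a one-sample test: n = ((z_{α/2} + z_β) / d)².
z_{α/2} + z_β = 1.645 + 1.645 = 3.290.
n = (3.290 / 0.94)² = 3.500² = 12.25.
Round up.

n = 13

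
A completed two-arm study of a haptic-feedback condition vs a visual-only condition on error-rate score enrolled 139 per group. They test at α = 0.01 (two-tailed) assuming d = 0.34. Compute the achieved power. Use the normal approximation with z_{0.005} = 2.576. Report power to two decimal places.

For two equal groups, power = Φ(d·√(n/2) − z_{α/2}).
d·√(n/2) = 0.34 × √(139/2) = 0.34 × 8.337 = 2.834.
z_β = 2.834 − 2.576 = 0.258.
Power = Φ(0.258) = 0.602.

power ≈ 0.60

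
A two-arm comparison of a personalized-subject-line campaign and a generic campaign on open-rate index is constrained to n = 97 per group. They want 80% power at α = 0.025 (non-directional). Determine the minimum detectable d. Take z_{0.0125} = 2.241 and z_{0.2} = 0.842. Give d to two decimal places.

For two independent groups of n = 97 each: d_min = (z_{α/2} + z_β)·√(2/n).
z-sum = 2.241 + 0.842 = 3.083.
d_min = 3.083 × √(2/97) = 3.083 × 0.1436 = 0.443.

d_min ≈ 0.44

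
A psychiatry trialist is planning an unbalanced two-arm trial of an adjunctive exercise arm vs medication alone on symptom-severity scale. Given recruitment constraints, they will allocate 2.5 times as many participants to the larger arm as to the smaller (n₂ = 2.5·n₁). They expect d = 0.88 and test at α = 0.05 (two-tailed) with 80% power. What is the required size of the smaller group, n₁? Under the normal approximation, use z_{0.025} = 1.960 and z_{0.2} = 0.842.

n₁ = 15

With allocation ratio k = n₂/n₁ = 2.5, Var(x̄₁−x̄₂) = σ²(1/n₁ + 1/(k·n₁)) = σ²·(k+1)/(k·n₁).
So n₁ = (1 + 1/k)·((z_{α/2} + z_β)/d)² = 1.400 × (2.802/0.88)².
n₁ = 1.400 × 10.14 = 14.2.
Round up: n₁ = 15, giving n₂ = ⌈2.5 × 15⌉ = ⌈37.5⌉ = 38.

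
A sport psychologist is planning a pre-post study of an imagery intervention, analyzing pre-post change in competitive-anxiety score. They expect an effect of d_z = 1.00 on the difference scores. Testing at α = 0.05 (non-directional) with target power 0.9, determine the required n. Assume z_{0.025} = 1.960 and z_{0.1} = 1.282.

n = 11 pairs

For a paired (one-sample on differences) test: n = ((z_{α/2} + z_β) / d)².
z_{α/2} + z_β = 1.960 + 1.282 = 3.242.
n = (3.242 / 1.00)² = 3.242² = 10.51.
Round up.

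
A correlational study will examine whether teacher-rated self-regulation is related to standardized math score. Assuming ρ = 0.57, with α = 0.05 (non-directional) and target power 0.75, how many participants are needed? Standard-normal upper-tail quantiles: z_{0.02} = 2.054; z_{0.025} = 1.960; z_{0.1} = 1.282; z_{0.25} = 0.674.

Fisher's z: C = ½·ln((1+r)/(1−r)) = ½·ln(3.6512) = 0.6475.
n = ((z_{α/2} + z_β)/C)² + 3.
(1.960 + 0.674) / 0.6475 = 2.634 / 0.6475 = 4.068.
n = 4.068² + 3 = 16.55 + 3 = 19.5.
Round up.

n = 20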